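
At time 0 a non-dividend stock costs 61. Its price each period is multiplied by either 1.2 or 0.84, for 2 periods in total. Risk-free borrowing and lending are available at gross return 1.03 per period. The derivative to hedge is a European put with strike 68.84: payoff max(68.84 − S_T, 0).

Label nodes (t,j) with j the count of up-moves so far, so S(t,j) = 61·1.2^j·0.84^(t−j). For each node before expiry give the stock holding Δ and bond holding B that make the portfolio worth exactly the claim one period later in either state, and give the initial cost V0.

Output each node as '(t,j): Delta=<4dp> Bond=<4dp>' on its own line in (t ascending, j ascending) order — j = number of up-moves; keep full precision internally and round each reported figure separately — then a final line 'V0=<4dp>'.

(0,0): Delta=-0.5567 Bond=42.8333
(1,0): Delta=-1.0000 Bond=66.8350
(1,1): Delta=-0.2790 Bond=23.7929
V0=8.8769

The replicating-portfolio and risk-neutral prices coincide; use p* = (1.03−0.84)/(1.2−0.84) = 0.5278 for the latter.
Terminal values V(2,·): V(2,0)=25.7984, V(2,1)=7.3520, V(2,2)=0.0000
(1,0): S=51.2400. Δ = (V_up−V_dn)/(S_up−S_dn) = (7.3520−25.7984)/(61.4880−43.0416) = -1.0000. V = [p*·7.3520 + (1−p*)·25.7984]/1.03 = 15.5950. B = V − Δ·S = 66.8350.
(1,1): S=73.2000. Δ = (V_up−V_dn)/(S_up−S_dn) = (0.0000−7.3520)/(87.8400−61.4880) = -0.2790. V = [p*·0.0000 + (1−p*)·7.3520]/1.03 = 3.3707. B = V − Δ·S = 23.7929.
(0,0): S=61.0000. Δ = (V_up−V_dn)/(S_up−S_dn) = (3.3707−15.5950)/(73.2000−51.2400) = -0.5567. V = [p*·3.3707 + (1−p*)·15.5950]/1.03 = 8.8769. B = V − Δ·S = 42.8333.
Check: Δ(0,0)·S0 + B(0,0) = 8.8769 = V0.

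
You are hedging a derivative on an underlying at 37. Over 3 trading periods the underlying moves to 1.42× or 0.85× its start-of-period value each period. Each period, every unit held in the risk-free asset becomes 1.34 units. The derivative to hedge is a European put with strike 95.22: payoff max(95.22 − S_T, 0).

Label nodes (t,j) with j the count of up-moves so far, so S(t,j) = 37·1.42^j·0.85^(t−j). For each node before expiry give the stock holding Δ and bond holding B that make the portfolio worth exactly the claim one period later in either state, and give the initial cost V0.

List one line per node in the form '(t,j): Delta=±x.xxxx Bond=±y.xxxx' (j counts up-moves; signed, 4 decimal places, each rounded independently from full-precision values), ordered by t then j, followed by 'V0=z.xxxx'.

(0,0): Delta=-0.7908 Bond=34.6638
(1,0): Delta=-1.0000 Bond=53.0296
(1,1): Delta=-0.7703 Bond=45.3751
(2,0): Delta=-1.0000 Bond=71.0597
(2,1): Delta=-1.0000 Bond=71.0597
(2,2): Delta=-0.7479 Bond=59.1280
V0=5.4052

The replicating-portfolio and risk-neutral prices coincide; use p* = (1.34−0.85)/(1.42−0.85) = 0.8596 for the latter.
Payoff layer (t=3): V(3,0)=72.4974, V(3,1)=57.2599, V(3,2)=31.8042, V(3,3)=0.0000
  t=2,j=0: stock 26.7325 → up 37.9601 (V=57.2599), down 22.7226 (V=72.4974). Price 44.3272; hedge Δ=-1.0000, bond B=71.0597.
  t=2,j=1: stock 44.6590 → up 63.4158 (V=31.8042), down 37.9601 (V=57.2599). Price 26.4007; hedge Δ=-1.0000, bond B=71.0597.
  t=2,j=2: stock 74.6068 → up 105.9417 (V=0.0000), down 63.4158 (V=31.8042). Price 3.3312; hedge Δ=-0.7479, bond B=59.1280.
  t=1,j=0: stock 31.4500 → up 44.6590 (V=26.4007), down 26.7325 (V=44.3272). Price 21.5796; hedge Δ=-1.0000, bond B=53.0296.
  t=1,j=1: stock 52.5400 → up 74.6068 (V=3.3312), down 44.6590 (V=26.4007). Price 4.9022; hedge Δ=-0.7703, bond B=45.3751.
  t=0,j=0: stock 37.0000 → up 52.5400 (V=4.9022), down 31.4500 (V=21.5796). Price 5.4052; hedge Δ=-0.7908, bond B=34.6638.
Check: Δ(0,0)·S0 + B(0,0) = 5.4052 = V0.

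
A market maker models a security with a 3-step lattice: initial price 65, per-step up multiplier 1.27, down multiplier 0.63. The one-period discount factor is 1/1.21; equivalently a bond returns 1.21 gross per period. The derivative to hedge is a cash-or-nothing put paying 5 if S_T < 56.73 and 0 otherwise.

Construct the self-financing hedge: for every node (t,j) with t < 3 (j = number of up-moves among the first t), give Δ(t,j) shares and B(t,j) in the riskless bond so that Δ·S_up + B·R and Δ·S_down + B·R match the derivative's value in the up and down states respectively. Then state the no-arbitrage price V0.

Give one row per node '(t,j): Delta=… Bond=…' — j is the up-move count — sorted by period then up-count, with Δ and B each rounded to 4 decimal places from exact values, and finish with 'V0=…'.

(0,0): Delta=-0.0139 Bond=0.9765
(1,0): Delta=-0.1429 Bond=6.4616
(1,1): Delta=-0.0073 Bond=0.6353
(2,0): Delta=0.0000 Bond=4.1322
(2,1): Delta=-0.1502 Bond=8.1999
(2,2): Delta=0.0000 Bond=0.0000
V0=0.0698

The replicating-portfolio and risk-neutral prices coincide; use p* = (1.21−0.63)/(1.27−0.63) = 0.9062 for the latter.
Terminal payoffs: V(3,0)=5.0000, V(3,1)=5.0000, V(3,2)=0.0000, V(3,3)=0.0000
  t=2,j=0: stock 25.7985 → up 32.7641 (V=5.0000), down 16.2531 (V=5.0000). Price 4.1322; hedge Δ=0.0000, bond B=4.1322.
  t=2,j=1: stock 52.0065 → up 66.0483 (V=0.0000), down 32.7641 (V=5.0000). Price 0.3874; hedge Δ=-0.1502, bond B=8.1999.
  t=2,j=2: stock 104.8385 → up 133.1449 (V=0.0000), down 66.0483 (V=0.0000). Price 0.0000; hedge Δ=0.0000, bond B=0.0000.
  t=1,j=0: stock 40.9500 → up 52.0065 (V=0.3874), down 25.7985 (V=4.1322). Price 0.6103; hedge Δ=-0.1429, bond B=6.4616.
  t=1,j=1: stock 82.5500 → up 104.8385 (V=0.0000), down 52.0065 (V=0.3874). Price 0.0300; hedge Δ=-0.0073, bond B=0.6353.
  t=0,j=0: stock 65.0000 → up 82.5500 (V=0.0300), down 40.9500 (V=0.6103). Price 0.0698; hedge Δ=-0.0139, bond B=0.9765.
The time-0 hedge costs 0.0698, which is the no-arbitrage price.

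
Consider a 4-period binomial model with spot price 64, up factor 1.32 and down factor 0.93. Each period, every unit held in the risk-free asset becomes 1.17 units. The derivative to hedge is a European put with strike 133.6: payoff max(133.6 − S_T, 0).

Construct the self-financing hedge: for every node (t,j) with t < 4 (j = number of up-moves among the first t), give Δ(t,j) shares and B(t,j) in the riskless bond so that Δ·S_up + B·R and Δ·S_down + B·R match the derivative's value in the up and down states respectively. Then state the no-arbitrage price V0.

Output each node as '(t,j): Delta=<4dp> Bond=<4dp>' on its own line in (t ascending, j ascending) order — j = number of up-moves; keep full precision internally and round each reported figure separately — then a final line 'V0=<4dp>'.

(0,0): Delta=-0.6293 Bond=52.8489
(1,0): Delta=-0.9607 Bond=81.5586
(1,1): Delta=-0.4834 Bond=49.5048
(2,0): Delta=-1.0000 Bond=97.5966
(2,1): Delta=-0.9435 Bond=94.0654
(2,2): Delta=-0.2808 Bond=35.3301
(3,0): Delta=-1.0000 Bond=114.1880
(3,1): Delta=-1.0000 Bond=114.1880
(3,2): Delta=-0.9186 Bond=107.4742
(3,3): Delta=0.0000 Bond=0.0000
V0=12.5715

Risk-neutral probability p* = (R−d)/(u−d) = (1.17−0.93)/(1.32−0.93) = 0.6154.
Terminal values V(4,·): V(4,0)=85.7247, V(4,1)=65.6479, V(4,2)=37.1519, V(4,3)=0.0000, V(4,4)=0.0000
Node (3,0) S=51.4788: V=(p*·65.6479+(1−p*)·85.7247)/1.17=62.7092; Δ=(65.6479−85.7247)/(67.9521−47.8753)=-1.0000; B=V−Δ·S=114.1880
Node (3,1) S=73.0668: V=(p*·37.1519+(1−p*)·65.6479)/1.17=41.1213; Δ=(37.1519−65.6479)/(96.4481−67.9521)=-1.0000; B=V−Δ·S=114.1880
Node (3,2) S=103.7076: V=(p*·0.0000+(1−p*)·37.1519)/1.17=12.2130; Δ=(0.0000−37.1519)/(136.8941−96.4481)=-0.9186; B=V−Δ·S=107.4742
Node (3,3) S=147.1980: V=(p*·0.0000+(1−p*)·0.0000)/1.17=0.0000; Δ=(0.0000−0.0000)/(194.3013−136.8941)=0.0000; B=V−Δ·S=0.0000
Node (2,0) S=55.3536: V=(p*·41.1213+(1−p*)·62.7092)/1.17=42.2430; Δ=(41.1213−62.7092)/(73.0668−51.4788)=-1.0000; B=V−Δ·S=97.5966
Node (2,1) S=78.5664: V=(p*·12.2130+(1−p*)·41.1213)/1.17=19.9415; Δ=(12.2130−41.1213)/(103.7076−73.0668)=-0.9435; B=V−Δ·S=94.0654
Node (2,2) S=111.5136: V=(p*·0.0000+(1−p*)·12.2130)/1.17=4.0148; Δ=(0.0000−12.2130)/(147.1980−103.7076)=-0.2808; B=V−Δ·S=35.3301
Node (1,0) S=59.5200: V=(p*·19.9415+(1−p*)·42.2430)/1.17=24.3752; Δ=(19.9415−42.2430)/(78.5664−55.3536)=-0.9607; B=V−Δ·S=81.5586
Node (1,1) S=84.4800: V=(p*·4.0148+(1−p*)·19.9415)/1.17=8.6670; Δ=(4.0148−19.9415)/(111.5136−78.5664)=-0.4834; B=V−Δ·S=49.5048
Node (0,0) S=64.0000: V=(p*·8.6670+(1−p*)·24.3752)/1.17=12.5715; Δ=(8.6670−24.3752)/(84.4800−59.5200)=-0.6293; B=V−Δ·S=52.8489
Root portfolio cost Δ·64+B reproduces V0=12.5715.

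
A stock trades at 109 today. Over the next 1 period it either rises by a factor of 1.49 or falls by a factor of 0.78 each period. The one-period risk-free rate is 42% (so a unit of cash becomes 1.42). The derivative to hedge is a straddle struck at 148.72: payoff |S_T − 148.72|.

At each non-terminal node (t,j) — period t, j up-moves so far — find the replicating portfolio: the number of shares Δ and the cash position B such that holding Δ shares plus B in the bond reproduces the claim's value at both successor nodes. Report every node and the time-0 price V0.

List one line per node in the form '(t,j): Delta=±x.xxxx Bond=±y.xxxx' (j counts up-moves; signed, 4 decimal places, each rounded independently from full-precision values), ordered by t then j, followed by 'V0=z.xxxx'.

(0,0): Delta=-0.6462 Bond=83.5497
V0=13.1131

No-arbitrage ⇒ martingale measure with p* = (R−d)/(u−d) = 0.9014.
At expiry t=1: V(1,0)=63.7000, V(1,1)=13.6900
(0,0): S=109.0000. Δ = (V_up−V_dn)/(S_up−S_dn) = (13.6900−63.7000)/(162.4100−85.0200) = -0.6462. V = [p*·13.6900 + (1−p*)·63.7000]/1.42 = 13.1131. B = V − Δ·S = 83.5497.
The time-0 hedge costs 13.1131, which is the no-arbitrage price.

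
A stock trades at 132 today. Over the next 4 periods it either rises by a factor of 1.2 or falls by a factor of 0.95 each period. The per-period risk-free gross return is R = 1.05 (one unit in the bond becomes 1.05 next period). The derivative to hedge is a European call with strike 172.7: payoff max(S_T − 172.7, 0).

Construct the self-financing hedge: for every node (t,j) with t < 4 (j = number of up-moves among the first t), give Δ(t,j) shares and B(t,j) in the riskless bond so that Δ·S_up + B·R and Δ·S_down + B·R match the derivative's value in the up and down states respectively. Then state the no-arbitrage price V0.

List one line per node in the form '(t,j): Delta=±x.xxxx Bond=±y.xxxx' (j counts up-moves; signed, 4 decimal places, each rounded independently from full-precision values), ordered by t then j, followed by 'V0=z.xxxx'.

(0,0): Delta=0.4272 Bond=-48.7013
(1,0): Delta=0.2036 Bond=-23.1048
(1,1): Delta=0.6926 Bond=-93.1838
(2,0): Delta=0.0000 Bond=0.0000
(2,1): Delta=0.4455 Bond=-60.6500
(2,2): Delta=0.9861 Bond=-153.6326
(3,0): Delta=0.0000 Bond=0.0000
(3,1): Delta=0.0000 Bond=0.0000
(3,2): Delta=0.9745 Bond=-159.2062
(3,3): Delta=1.0000 Bond=-164.4762
V0=7.6865

No-arbitrage ⇒ martingale measure with p* = (R−d)/(u−d) = 0.4000.
Payoff layer (t=4): V(4,0)=0.0000, V(4,1)=0.0000, V(4,2)=0.0000, V(4,3)=43.9912, V(4,4)=101.0152
  t=3,j=0: stock 113.1735 → up 135.8082 (V=0.0000), down 107.5148 (V=0.0000). Price 0.0000; hedge Δ=0.0000, bond B=0.0000.
  t=3,j=1: stock 142.9560 → up 171.5472 (V=0.0000), down 135.8082 (V=0.0000). Price 0.0000; hedge Δ=0.0000, bond B=0.0000.
  t=3,j=2: stock 180.5760 → up 216.6912 (V=43.9912), down 171.5472 (V=0.0000). Price 16.7586; hedge Δ=0.9745, bond B=-159.2062.
  t=3,j=3: stock 228.0960 → up 273.7152 (V=101.0152), down 216.6912 (V=43.9912). Price 63.6198; hedge Δ=1.0000, bond B=-164.4762.
  t=2,j=0: stock 119.1300 → up 142.9560 (V=0.0000), down 113.1735 (V=0.0000). Price 0.0000; hedge Δ=0.0000, bond B=0.0000.
  t=2,j=1: stock 150.4800 → up 180.5760 (V=16.7586), down 142.9560 (V=0.0000). Price 6.3842; hedge Δ=0.4455, bond B=-60.6500.
  t=2,j=2: stock 190.0800 → up 228.0960 (V=63.6198), down 180.5760 (V=16.7586). Price 33.8124; hedge Δ=0.9861, bond B=-153.6326.
  t=1,j=0: stock 125.4000 → up 150.4800 (V=6.3842), down 119.1300 (V=0.0000). Price 2.4321; hedge Δ=0.2036, bond B=-23.1048.
  t=1,j=1: stock 158.4000 → up 190.0800 (V=33.8124), down 150.4800 (V=6.3842). Price 16.5290; hedge Δ=0.6926, bond B=-93.1838.
  t=0,j=0: stock 132.0000 → up 158.4000 (V=16.5290), down 125.4000 (V=2.4321). Price 7.6865; hedge Δ=0.4272, bond B=-48.7013.
Root portfolio cost Δ·132+B reproduces V0=7.6865.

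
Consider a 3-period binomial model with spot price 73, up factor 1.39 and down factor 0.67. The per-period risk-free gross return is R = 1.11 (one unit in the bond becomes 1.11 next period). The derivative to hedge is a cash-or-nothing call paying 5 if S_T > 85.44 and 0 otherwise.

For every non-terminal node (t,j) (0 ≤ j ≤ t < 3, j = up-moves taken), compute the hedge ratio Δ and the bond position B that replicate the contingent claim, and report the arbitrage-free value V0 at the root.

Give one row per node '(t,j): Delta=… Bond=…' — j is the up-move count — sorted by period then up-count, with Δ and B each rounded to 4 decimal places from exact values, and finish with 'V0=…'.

Under the risk-neutral measure, an up-move has probability p* = (R−d)/(u−d) = 0.6111 and values discount at R = 1.11.
Terminal values V(3,·): V(3,0)=0.0000, V(3,1)=0.0000, V(3,2)=5.0000, V(3,3)=5.0000
(2,0): S=32.7697. Δ = (V_up−V_dn)/(S_up−S_dn) = (0.0000−0.0000)/(45.5499−21.9557) = 0.0000. V = [p*·0.0000 + (1−p*)·0.0000]/1.11 = 0.0000. B = V − Δ·S = 0.0000.
(2,1): S=67.9849. Δ = (V_up−V_dn)/(S_up−S_dn) = (5.0000−0.0000)/(94.4990−45.5499) = 0.1021. V = [p*·5.0000 + (1−p*)·0.0000]/1.11 = 2.7528. B = V − Δ·S = -4.1917.
(2,2): S=141.0433. Δ = (V_up−V_dn)/(S_up−S_dn) = (5.0000−5.0000)/(196.0502−94.4990) = 0.0000. V = [p*·5.0000 + (1−p*)·5.0000]/1.11 = 4.5045. B = V − Δ·S = 4.5045.
(1,0): S=48.9100. Δ = (V_up−V_dn)/(S_up−S_dn) = (2.7528−0.0000)/(67.9849−32.7697) = 0.0782. V = [p*·2.7528 + (1−p*)·0.0000]/1.11 = 1.5155. B = V − Δ·S = -2.3077.
(1,1): S=101.4700. Δ = (V_up−V_dn)/(S_up−S_dn) = (4.5045−2.7528)/(141.0433−67.9849) = 0.0240. V = [p*·4.5045 + (1−p*)·2.7528]/1.11 = 3.4444. B = V − Δ·S = 1.0114.
(0,0): S=73.0000. Δ = (V_up−V_dn)/(S_up−S_dn) = (3.4444−1.5155)/(101.4700−48.9100) = 0.0367. V = [p*·3.4444 + (1−p*)·1.5155]/1.11 = 2.4273. B = V − Δ·S = -0.2517.
Root portfolio cost Δ·73+B reproduces V0=2.4273.

(0,0): Delta=0.0367 Bond=-0.2517
(1,0): Delta=0.0782 Bond=-2.3077
(1,1): Delta=0.0240 Bond=1.0114
(2,0): Delta=0.0000 Bond=0.0000
(2,1): Delta=0.1021 Bond=-4.1917
(2,2): Delta=0.0000 Bond=4.5045
V0=2.4273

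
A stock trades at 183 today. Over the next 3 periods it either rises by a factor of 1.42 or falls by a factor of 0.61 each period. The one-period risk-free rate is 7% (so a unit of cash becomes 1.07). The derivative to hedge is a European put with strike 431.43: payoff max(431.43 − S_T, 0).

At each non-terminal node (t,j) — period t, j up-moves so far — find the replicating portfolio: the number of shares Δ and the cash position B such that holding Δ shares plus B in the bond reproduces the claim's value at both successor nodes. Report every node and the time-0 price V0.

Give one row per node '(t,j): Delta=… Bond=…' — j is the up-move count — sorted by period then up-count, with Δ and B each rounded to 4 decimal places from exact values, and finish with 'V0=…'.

(0,0): Delta=-0.8241 Bond=333.8259
(1,0): Delta=-1.0000 Bond=376.8277
(1,1): Delta=-0.7666 Bond=342.2549
(2,0): Delta=-1.0000 Bond=403.2056
(2,1): Delta=-1.0000 Bond=403.2056
(2,2): Delta=-0.6903 Bond=338.0660
V0=183.0127

Under the risk-neutral measure, an up-move has probability p* = (R−d)/(u−d) = 0.5679 and values discount at R = 1.07.
Payoff layer (t=3): V(3,0)=389.8925, V(3,1)=334.7361, V(3,2)=206.3393, V(3,3)=0.0000
(2,0): S=68.0943. Δ = (V_up−V_dn)/(S_up−S_dn) = (334.7361−389.8925)/(96.6939−41.5375) = -1.0000. V = [p*·334.7361 + (1−p*)·389.8925]/1.07 = 335.1113. B = V − Δ·S = 403.2056.
(2,1): S=158.5146. Δ = (V_up−V_dn)/(S_up−S_dn) = (206.3393−334.7361)/(225.0907−96.6939) = -1.0000. V = [p*·206.3393 + (1−p*)·334.7361]/1.07 = 244.6910. B = V − Δ·S = 403.2056.
(2,2): S=369.0012. Δ = (V_up−V_dn)/(S_up−S_dn) = (0.0000−206.3393)/(523.9817−225.0907) = -0.6903. V = [p*·0.0000 + (1−p*)·206.3393]/1.07 = 83.3261. B = V − Δ·S = 338.0660.
(1,0): S=111.6300. Δ = (V_up−V_dn)/(S_up−S_dn) = (244.6910−335.1113)/(158.5146−68.0943) = -1.0000. V = [p*·244.6910 + (1−p*)·335.1113]/1.07 = 265.1977. B = V − Δ·S = 376.8277.
(1,1): S=259.8600. Δ = (V_up−V_dn)/(S_up−S_dn) = (83.3261−244.6910)/(369.0012−158.5146) = -0.7666. V = [p*·83.3261 + (1−p*)·244.6910]/1.07 = 143.0390. B = V − Δ·S = 342.2549.
(0,0): S=183.0000. Δ = (V_up−V_dn)/(S_up−S_dn) = (143.0390−265.1977)/(259.8600−111.6300) = -0.8241. V = [p*·143.0390 + (1−p*)·265.1977]/1.07 = 183.0127. B = V − Δ·S = 333.8259.
The time-0 hedge costs 183.0127, which is the no-arbitrage price.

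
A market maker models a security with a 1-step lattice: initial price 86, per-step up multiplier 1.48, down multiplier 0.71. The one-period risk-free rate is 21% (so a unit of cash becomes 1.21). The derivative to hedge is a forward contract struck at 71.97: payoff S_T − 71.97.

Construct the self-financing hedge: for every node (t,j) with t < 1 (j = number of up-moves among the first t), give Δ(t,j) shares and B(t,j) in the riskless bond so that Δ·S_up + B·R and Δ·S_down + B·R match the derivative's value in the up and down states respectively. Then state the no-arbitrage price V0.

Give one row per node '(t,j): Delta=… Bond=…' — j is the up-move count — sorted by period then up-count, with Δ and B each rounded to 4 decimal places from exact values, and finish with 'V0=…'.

Risk-neutral probability p* = (R−d)/(u−d) = (1.21−0.71)/(1.48−0.71) = 0.6494.
Terminal payoffs: V(1,0)=-10.9100, V(1,1)=55.3100
  t=0,j=0: stock 86.0000 → up 127.2800 (V=55.3100), down 61.0600 (V=-10.9100). Price 26.5207; hedge Δ=1.0000, bond B=-59.4793.
Each (Δ,B) replicates both successor values, so the strategy is self-financing and V0 is arbitrage-free.

(0,0): Delta=1.0000 Bond=-59.4793
V0=26.5207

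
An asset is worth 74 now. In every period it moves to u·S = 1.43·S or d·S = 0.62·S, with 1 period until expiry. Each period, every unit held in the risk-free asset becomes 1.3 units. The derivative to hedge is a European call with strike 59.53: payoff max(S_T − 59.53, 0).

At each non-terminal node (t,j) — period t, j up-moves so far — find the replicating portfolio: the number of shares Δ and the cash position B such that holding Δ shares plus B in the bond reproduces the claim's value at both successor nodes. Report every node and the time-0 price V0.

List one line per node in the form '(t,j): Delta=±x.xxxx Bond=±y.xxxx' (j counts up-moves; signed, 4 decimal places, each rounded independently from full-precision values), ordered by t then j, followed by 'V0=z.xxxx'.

Risk-neutral probability p* = (R−d)/(u−d) = (1.3−0.62)/(1.43−0.62) = 0.8395.
Terminal payoffs: V(1,0)=0.0000, V(1,1)=46.2900
(0,0): S=74.0000. Δ = (V_up−V_dn)/(S_up−S_dn) = (46.2900−0.0000)/(105.8200−45.8800) = 0.7723. V = [p*·46.2900 + (1−p*)·0.0000]/1.3 = 29.8929. B = V − Δ·S = -27.2553.
Root portfolio cost Δ·74+B reproduces V0=29.8929.

(0,0): Delta=0.7723 Bond=-27.2553
V0=29.8929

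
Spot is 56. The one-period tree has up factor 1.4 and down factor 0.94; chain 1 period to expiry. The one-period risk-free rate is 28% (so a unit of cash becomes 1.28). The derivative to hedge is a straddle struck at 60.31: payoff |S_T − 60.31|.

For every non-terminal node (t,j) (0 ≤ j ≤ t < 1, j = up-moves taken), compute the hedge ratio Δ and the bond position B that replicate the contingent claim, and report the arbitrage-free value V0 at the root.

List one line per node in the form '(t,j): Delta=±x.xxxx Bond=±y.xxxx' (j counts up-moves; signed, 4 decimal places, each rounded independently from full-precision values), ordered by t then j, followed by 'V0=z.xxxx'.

(0,0): Delta=0.4045 Bond=-10.6430
V0=12.0092

No-arbitrage ⇒ martingale measure with p* = (R−d)/(u−d) = 0.7391.
Terminal payoffs: V(1,0)=7.6700, V(1,1)=18.0900
  t=0,j=0: stock 56.0000 → up 78.4000 (V=18.0900), down 52.6400 (V=7.6700). Price 12.0092; hedge Δ=0.4045, bond B=-10.6430.
Self-financing check: at every node Δ·S+B equals the discounted successor values.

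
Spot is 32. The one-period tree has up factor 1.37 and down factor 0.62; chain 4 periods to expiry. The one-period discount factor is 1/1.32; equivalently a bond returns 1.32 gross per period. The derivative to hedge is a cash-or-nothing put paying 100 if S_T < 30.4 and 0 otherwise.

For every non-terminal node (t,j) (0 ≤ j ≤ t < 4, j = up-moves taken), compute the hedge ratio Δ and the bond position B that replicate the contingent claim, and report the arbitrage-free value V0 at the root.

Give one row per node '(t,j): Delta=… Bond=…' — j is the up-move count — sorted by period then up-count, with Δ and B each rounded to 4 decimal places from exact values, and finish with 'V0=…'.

(0,0): Delta=-0.3156 Bond=10.9022
(1,0): Delta=-3.3599 Bond=74.7888
(1,1): Delta=-0.2172 Bond=10.0768
(2,0): Delta=0.0000 Bond=57.3921
(2,1): Delta=-3.4685 Bond=101.6733
(2,2): Delta=-0.1121 Bond=6.9891
(3,0): Delta=0.0000 Bond=75.7576
(3,1): Delta=0.0000 Bond=75.7576
(3,2): Delta=-3.5806 Bond=138.3838
(3,3): Delta=0.0000 Bond=0.0000
V0=0.8022

Risk-neutral probability p* = (R−d)/(u−d) = (1.32−0.62)/(1.37−0.62) = 0.9333.
At expiry t=4: V(4,0)=100.0000, V(4,1)=100.0000, V(4,2)=100.0000, V(4,3)=0.0000, V(4,4)=0.0000
(3,0): S=7.6265. Δ = (V_up−V_dn)/(S_up−S_dn) = (100.0000−100.0000)/(10.4483−4.7284) = 0.0000. V = [p*·100.0000 + (1−p*)·100.0000]/1.32 = 75.7576. B = V − Δ·S = 75.7576.
(3,1): S=16.8521. Δ = (V_up−V_dn)/(S_up−S_dn) = (100.0000−100.0000)/(23.0874−10.4483) = 0.0000. V = [p*·100.0000 + (1−p*)·100.0000]/1.32 = 75.7576. B = V − Δ·S = 75.7576.
(3,2): S=37.2377. Δ = (V_up−V_dn)/(S_up−S_dn) = (0.0000−100.0000)/(51.0156−23.0874) = -3.5806. V = [p*·0.0000 + (1−p*)·100.0000]/1.32 = 5.0505. B = V − Δ·S = 138.3838.
(3,3): S=82.2833. Δ = (V_up−V_dn)/(S_up−S_dn) = (0.0000−0.0000)/(112.7281−51.0156) = 0.0000. V = [p*·0.0000 + (1−p*)·0.0000]/1.32 = 0.0000. B = V − Δ·S = 0.0000.
(2,0): S=12.3008. Δ = (V_up−V_dn)/(S_up−S_dn) = (75.7576−75.7576)/(16.8521−7.6265) = 0.0000. V = [p*·75.7576 + (1−p*)·75.7576]/1.32 = 57.3921. B = V − Δ·S = 57.3921.
(2,1): S=27.1808. Δ = (V_up−V_dn)/(S_up−S_dn) = (5.0505−75.7576)/(37.2377−16.8521) = -3.4685. V = [p*·5.0505 + (1−p*)·75.7576]/1.32 = 7.3972. B = V − Δ·S = 101.6733.
(2,2): S=60.0608. Δ = (V_up−V_dn)/(S_up−S_dn) = (0.0000−5.0505)/(82.2833−37.2377) = -0.1121. V = [p*·0.0000 + (1−p*)·5.0505]/1.32 = 0.2551. B = V − Δ·S = 6.9891.
(1,0): S=19.8400. Δ = (V_up−V_dn)/(S_up−S_dn) = (7.3972−57.3921)/(27.1808−12.3008) = -3.3599. V = [p*·7.3972 + (1−p*)·57.3921]/1.32 = 8.1289. B = V − Δ·S = 74.7888.
(1,1): S=43.8400. Δ = (V_up−V_dn)/(S_up−S_dn) = (0.2551−7.3972)/(60.0608−27.1808) = -0.2172. V = [p*·0.2551 + (1−p*)·7.3972]/1.32 = 0.5540. B = V − Δ·S = 10.0768.
(0,0): S=32.0000. Δ = (V_up−V_dn)/(S_up−S_dn) = (0.5540−8.1289)/(43.8400−19.8400) = -0.3156. V = [p*·0.5540 + (1−p*)·8.1289]/1.32 = 0.8022. B = V − Δ·S = 10.9022.
The time-0 hedge costs 0.8022, which is the no-arbitrage price.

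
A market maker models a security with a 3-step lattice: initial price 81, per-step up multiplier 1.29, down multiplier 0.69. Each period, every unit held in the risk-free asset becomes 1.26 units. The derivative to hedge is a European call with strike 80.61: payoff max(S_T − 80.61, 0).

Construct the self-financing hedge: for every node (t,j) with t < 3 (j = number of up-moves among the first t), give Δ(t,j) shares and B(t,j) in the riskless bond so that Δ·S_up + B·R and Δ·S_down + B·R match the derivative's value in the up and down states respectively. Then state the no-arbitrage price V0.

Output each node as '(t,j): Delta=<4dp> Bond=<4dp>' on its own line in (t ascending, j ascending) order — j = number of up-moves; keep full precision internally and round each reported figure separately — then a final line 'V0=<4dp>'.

(0,0): Delta=0.9613 Bond=-37.0455
(1,0): Delta=0.2787 Bond=-8.5306
(1,1): Delta=0.9805 Bond=-48.6850
(2,0): Delta=0.0000 Bond=0.0000
(2,1): Delta=0.2866 Bond=-11.3143
(2,2): Delta=1.0000 Bond=-63.9762
V0=40.8159

The replicating-portfolio and risk-neutral prices coincide; use p* = (1.26−0.69)/(1.29−0.69) = 0.9500 for the latter.
Terminal payoffs: V(3,0)=0.0000, V(3,1)=0.0000, V(3,2)=12.3965, V(3,3)=93.2718
  t=2,j=0: stock 38.5641 → up 49.7477 (V=0.0000), down 26.6092 (V=0.0000). Price 0.0000; hedge Δ=0.0000, bond B=0.0000.
  t=2,j=1: stock 72.0981 → up 93.0065 (V=12.3965), down 49.7477 (V=0.0000). Price 9.3466; hedge Δ=0.2866, bond B=-11.3143.
  t=2,j=2: stock 134.7921 → up 173.8818 (V=93.2718), down 93.0065 (V=12.3965). Price 70.8159; hedge Δ=1.0000, bond B=-63.9762.
  t=1,j=0: stock 55.8900 → up 72.0981 (V=9.3466), down 38.5641 (V=0.0000). Price 7.0470; hedge Δ=0.2787, bond B=-8.5306.
  t=1,j=1: stock 104.4900 → up 134.7921 (V=70.8159), down 72.0981 (V=9.3466). Price 53.7638; hedge Δ=0.9805, bond B=-48.6850.
  t=0,j=0: stock 81.0000 → up 104.4900 (V=53.7638), down 55.8900 (V=7.0470). Price 40.8159; hedge Δ=0.9613, bond B=-37.0455.
Self-financing check: at every node Δ·S+B equals the discounted successor values.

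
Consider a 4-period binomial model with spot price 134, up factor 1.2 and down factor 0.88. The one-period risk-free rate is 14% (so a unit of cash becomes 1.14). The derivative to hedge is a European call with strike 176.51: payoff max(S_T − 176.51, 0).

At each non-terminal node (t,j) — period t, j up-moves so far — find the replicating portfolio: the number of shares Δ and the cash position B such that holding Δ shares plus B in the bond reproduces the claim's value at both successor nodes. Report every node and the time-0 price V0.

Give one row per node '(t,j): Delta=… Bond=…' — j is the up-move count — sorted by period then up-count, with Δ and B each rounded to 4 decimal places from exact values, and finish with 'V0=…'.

Risk-neutral probability p* = (R−d)/(u−d) = (1.14−0.88)/(1.2−0.88) = 0.8125.
Terminal payoffs: V(4,0)=0.0000, V(4,1)=0.0000, V(4,2)=0.0000, V(4,3)=27.2558, V(4,4)=101.3524
(3,0): S=91.3172. Δ = (V_up−V_dn)/(S_up−S_dn) = (0.0000−0.0000)/(109.5807−80.3592) = 0.0000. V = [p*·0.0000 + (1−p*)·0.0000]/1.14 = 0.0000. B = V − Δ·S = 0.0000.
(3,1): S=124.5235. Δ = (V_up−V_dn)/(S_up−S_dn) = (0.0000−0.0000)/(149.4282−109.5807) = 0.0000. V = [p*·0.0000 + (1−p*)·0.0000]/1.14 = 0.0000. B = V − Δ·S = 0.0000.
(3,2): S=169.8048. Δ = (V_up−V_dn)/(S_up−S_dn) = (27.2558−0.0000)/(203.7658−149.4282) = 0.5016. V = [p*·27.2558 + (1−p*)·0.0000]/1.14 = 19.4257. B = V − Δ·S = -65.7485.
(3,3): S=231.5520. Δ = (V_up−V_dn)/(S_up−S_dn) = (101.3524−27.2558)/(277.8624−203.7658) = 1.0000. V = [p*·101.3524 + (1−p*)·27.2558]/1.14 = 76.7187. B = V − Δ·S = -154.8333.
(2,0): S=103.7696. Δ = (V_up−V_dn)/(S_up−S_dn) = (0.0000−0.0000)/(124.5235−91.3172) = 0.0000. V = [p*·0.0000 + (1−p*)·0.0000]/1.14 = 0.0000. B = V − Δ·S = 0.0000.
(2,1): S=141.5040. Δ = (V_up−V_dn)/(S_up−S_dn) = (19.4257−0.0000)/(169.8048−124.5235) = 0.4290. V = [p*·19.4257 + (1−p*)·0.0000]/1.14 = 13.8451. B = V − Δ·S = -46.8603.
(2,2): S=192.9600. Δ = (V_up−V_dn)/(S_up−S_dn) = (76.7187−19.4257)/(231.5520−169.8048) = 0.9279. V = [p*·76.7187 + (1−p*)·19.4257]/1.14 = 57.8739. B = V − Δ·S = -121.1666.
(1,0): S=117.9200. Δ = (V_up−V_dn)/(S_up−S_dn) = (13.8451−0.0000)/(141.5040−103.7696) = 0.3669. V = [p*·13.8451 + (1−p*)·0.0000]/1.14 = 9.8677. B = V − Δ·S = -33.3982.
(1,1): S=160.8000. Δ = (V_up−V_dn)/(S_up−S_dn) = (57.8739−13.8451)/(192.9600−141.5040) = 0.8557. V = [p*·57.8739 + (1−p*)·13.8451]/1.14 = 43.5250. B = V − Δ·S = -94.0651.
(0,0): S=134.0000. Δ = (V_up−V_dn)/(S_up−S_dn) = (43.5250−9.8677)/(160.8000−117.9200) = 0.7849. V = [p*·43.5250 + (1−p*)·9.8677]/1.14 = 32.6441. B = V − Δ·S = -72.5351.
Root portfolio cost Δ·134+B reproduces V0=32.6441.

(0,0): Delta=0.7849 Bond=-72.5351
(1,0): Delta=0.3669 Bond=-33.3982
(1,1): Delta=0.8557 Bond=-94.0651
(2,0): Delta=0.0000 Bond=0.0000
(2,1): Delta=0.4290 Bond=-46.8603
(2,2): Delta=0.9279 Bond=-121.1666
(3,0): Delta=0.0000 Bond=0.0000
(3,1): Delta=0.0000 Bond=0.0000
(3,2): Delta=0.5016 Bond=-65.7485
(3,3): Delta=1.0000 Bond=-154.8333
V0=32.6441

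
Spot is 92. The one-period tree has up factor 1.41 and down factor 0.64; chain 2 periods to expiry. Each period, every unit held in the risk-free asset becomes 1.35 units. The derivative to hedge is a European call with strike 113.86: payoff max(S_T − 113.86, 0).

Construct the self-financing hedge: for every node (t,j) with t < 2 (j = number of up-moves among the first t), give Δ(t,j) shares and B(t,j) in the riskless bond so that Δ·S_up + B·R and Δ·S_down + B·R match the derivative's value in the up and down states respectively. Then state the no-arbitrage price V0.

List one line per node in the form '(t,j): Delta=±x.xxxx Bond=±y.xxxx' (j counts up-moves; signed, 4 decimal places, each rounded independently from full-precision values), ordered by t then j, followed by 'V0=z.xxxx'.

Risk-neutral probability p* = (R−d)/(u−d) = (1.35−0.64)/(1.41−0.64) = 0.9221.
Terminal payoffs: V(2,0)=0.0000, V(2,1)=0.0000, V(2,2)=69.0452
Node (1,0) S=58.8800: V=(p*·0.0000+(1−p*)·0.0000)/1.35=0.0000; Δ=(0.0000−0.0000)/(83.0208−37.6832)=0.0000; B=V−Δ·S=0.0000
Node (1,1) S=129.7200: V=(p*·69.0452+(1−p*)·0.0000)/1.35=47.1593; Δ=(69.0452−0.0000)/(182.9052−83.0208)=0.6913; B=V−Δ·S=-42.5098
Node (0,0) S=92.0000: V=(p*·47.1593+(1−p*)·0.0000)/1.35=32.2108; Δ=(47.1593−0.0000)/(129.7200−58.8800)=0.6657; B=V−Δ·S=-29.0351
Check: Δ(0,0)·S0 + B(0,0) = 32.2108 = V0.

(0,0): Delta=0.6657 Bond=-29.0351
(1,0): Delta=0.0000 Bond=0.0000
(1,1): Delta=0.6913 Bond=-42.5098
V0=32.2108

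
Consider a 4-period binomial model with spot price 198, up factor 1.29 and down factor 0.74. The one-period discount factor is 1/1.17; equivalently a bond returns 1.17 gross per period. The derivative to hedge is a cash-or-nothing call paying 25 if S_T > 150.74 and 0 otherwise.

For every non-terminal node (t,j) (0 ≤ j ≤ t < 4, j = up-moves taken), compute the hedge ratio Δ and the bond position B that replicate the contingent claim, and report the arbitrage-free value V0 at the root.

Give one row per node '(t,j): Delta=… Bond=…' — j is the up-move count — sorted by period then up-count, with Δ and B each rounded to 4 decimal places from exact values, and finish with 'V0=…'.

Under the risk-neutral measure, an up-move has probability p* = (R−d)/(u−d) = 0.7818 and values discount at R = 1.17.
At expiry t=4: V(4,0)=0.0000, V(4,1)=0.0000, V(4,2)=25.0000, V(4,3)=25.0000, V(4,4)=25.0000
(3,0): S=80.2344. Δ = (V_up−V_dn)/(S_up−S_dn) = (0.0000−0.0000)/(103.5023−59.3734) = 0.0000. V = [p*·0.0000 + (1−p*)·0.0000]/1.17 = 0.0000. B = V − Δ·S = 0.0000.
(3,1): S=139.8680. Δ = (V_up−V_dn)/(S_up−S_dn) = (25.0000−0.0000)/(180.4297−103.5023) = 0.3250. V = [p*·25.0000 + (1−p*)·0.0000]/1.17 = 16.7055. B = V − Δ·S = -28.7490.
(3,2): S=243.8239. Δ = (V_up−V_dn)/(S_up−S_dn) = (25.0000−25.0000)/(314.5329−180.4297) = 0.0000. V = [p*·25.0000 + (1−p*)·25.0000]/1.17 = 21.3675. B = V − Δ·S = 21.3675.
(3,3): S=425.0444. Δ = (V_up−V_dn)/(S_up−S_dn) = (25.0000−25.0000)/(548.3073−314.5329) = 0.0000. V = [p*·25.0000 + (1−p*)·25.0000]/1.17 = 21.3675. B = V − Δ·S = 21.3675.
(2,0): S=108.4248. Δ = (V_up−V_dn)/(S_up−S_dn) = (16.7055−0.0000)/(139.8680−80.2344) = 0.2801. V = [p*·16.7055 + (1−p*)·0.0000]/1.17 = 11.1630. B = V − Δ·S = -19.2107.
(2,1): S=189.0108. Δ = (V_up−V_dn)/(S_up−S_dn) = (21.3675−16.7055)/(243.8239−139.8680) = 0.0448. V = [p*·21.3675 + (1−p*)·16.7055]/1.17 = 17.3935. B = V − Δ·S = 8.9171.
(2,2): S=329.4918. Δ = (V_up−V_dn)/(S_up−S_dn) = (21.3675−21.3675)/(425.0444−243.8239) = 0.0000. V = [p*·21.3675 + (1−p*)·21.3675]/1.17 = 18.2628. B = V − Δ·S = 18.2628.
(1,0): S=146.5200. Δ = (V_up−V_dn)/(S_up−S_dn) = (17.3935−11.1630)/(189.0108−108.4248) = 0.0773. V = [p*·17.3935 + (1−p*)·11.1630]/1.17 = 13.7043. B = V − Δ·S = 2.3762.
(1,1): S=255.4200. Δ = (V_up−V_dn)/(S_up−S_dn) = (18.2628−17.3935)/(329.4918−189.0108) = 0.0062. V = [p*·18.2628 + (1−p*)·17.3935]/1.17 = 15.4471. B = V − Δ·S = 13.8665.
(0,0): S=198.0000. Δ = (V_up−V_dn)/(S_up−S_dn) = (15.4471−13.7043)/(255.4200−146.5200) = 0.0160. V = [p*·15.4471 + (1−p*)·13.7043]/1.17 = 12.8777. B = V − Δ·S = 9.7090.
Check: Δ(0,0)·S0 + B(0,0) = 12.8777 = V0.

(0,0): Delta=0.0160 Bond=9.7090
(1,0): Delta=0.0773 Bond=2.3762
(1,1): Delta=0.0062 Bond=13.8665
(2,0): Delta=0.2801 Bond=-19.2107
(2,1): Delta=0.0448 Bond=8.9171
(2,2): Delta=0.0000 Bond=18.2628
(3,0): Delta=0.0000 Bond=0.0000
(3,1): Delta=0.3250 Bond=-28.7490
(3,2): Delta=0.0000 Bond=21.3675
(3,3): Delta=0.0000 Bond=21.3675
V0=12.8777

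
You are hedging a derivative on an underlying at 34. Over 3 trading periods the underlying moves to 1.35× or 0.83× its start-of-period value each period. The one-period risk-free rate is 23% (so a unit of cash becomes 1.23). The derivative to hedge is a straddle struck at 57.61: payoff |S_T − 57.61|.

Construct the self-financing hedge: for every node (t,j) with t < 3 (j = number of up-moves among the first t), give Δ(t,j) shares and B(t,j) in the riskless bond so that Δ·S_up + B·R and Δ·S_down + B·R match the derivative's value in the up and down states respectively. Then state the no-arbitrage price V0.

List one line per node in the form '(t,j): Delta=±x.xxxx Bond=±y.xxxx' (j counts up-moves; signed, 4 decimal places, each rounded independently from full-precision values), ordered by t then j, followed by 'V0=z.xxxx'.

(0,0): Delta=0.1522 Bond=4.5231
(1,0): Delta=-1.0000 Bond=38.0792
(1,1): Delta=0.3647 Bond=-4.1914
(2,0): Delta=-1.0000 Bond=46.8374
(2,1): Delta=-1.0000 Bond=46.8374
(2,2): Delta=0.6165 Bond=-20.7532
V0=9.6987

Risk-neutral probability p* = (R−d)/(u−d) = (1.23−0.83)/(1.35−0.83) = 0.7692.
Terminal payoffs: V(3,0)=38.1692, V(3,1)=25.9895, V(3,2)=6.1790, V(3,3)=26.0428
(2,0): S=23.4226. Δ = (V_up−V_dn)/(S_up−S_dn) = (25.9895−38.1692)/(31.6205−19.4408) = -1.0000. V = [p*·25.9895 + (1−p*)·38.1692]/1.23 = 23.4148. B = V − Δ·S = 46.8374.
(2,1): S=38.0970. Δ = (V_up−V_dn)/(S_up−S_dn) = (6.1790−25.9895)/(51.4310−31.6205) = -1.0000. V = [p*·6.1790 + (1−p*)·25.9895]/1.23 = 8.7404. B = V − Δ·S = 46.8374.
(2,2): S=61.9650. Δ = (V_up−V_dn)/(S_up−S_dn) = (26.0428−6.1790)/(83.6528−51.4310) = 0.6165. V = [p*·26.0428 + (1−p*)·6.1790]/1.23 = 17.4462. B = V − Δ·S = -20.7532.
(1,0): S=28.2200. Δ = (V_up−V_dn)/(S_up−S_dn) = (8.7404−23.4148)/(38.0970−23.4226) = -1.0000. V = [p*·8.7404 + (1−p*)·23.4148]/1.23 = 9.8592. B = V − Δ·S = 38.0792.
(1,1): S=45.9000. Δ = (V_up−V_dn)/(S_up−S_dn) = (17.4462−8.7404)/(61.9650−38.0970) = 0.3647. V = [p*·17.4462 + (1−p*)·8.7404]/1.23 = 12.5505. B = V − Δ·S = -4.1914.
(0,0): S=34.0000. Δ = (V_up−V_dn)/(S_up−S_dn) = (12.5505−9.8592)/(45.9000−28.2200) = 0.1522. V = [p*·12.5505 + (1−p*)·9.8592]/1.23 = 9.6987. B = V − Δ·S = 4.5231.
Check: Δ(0,0)·S0 + B(0,0) = 9.6987 = V0.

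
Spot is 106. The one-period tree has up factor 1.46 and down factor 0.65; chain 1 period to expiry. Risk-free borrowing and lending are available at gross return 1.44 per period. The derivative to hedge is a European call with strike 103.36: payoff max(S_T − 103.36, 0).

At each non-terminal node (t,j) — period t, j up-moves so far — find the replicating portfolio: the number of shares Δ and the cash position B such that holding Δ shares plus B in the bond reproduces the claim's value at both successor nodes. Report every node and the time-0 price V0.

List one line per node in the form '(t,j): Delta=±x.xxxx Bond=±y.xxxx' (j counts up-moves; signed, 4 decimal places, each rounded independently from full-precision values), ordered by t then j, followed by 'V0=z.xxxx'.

(0,0): Delta=0.5986 Bond=-28.6437
V0=34.8131

Under the risk-neutral measure, an up-move has probability p* = (R−d)/(u−d) = 0.9753 and values discount at R = 1.44.
Terminal payoffs: V(1,0)=0.0000, V(1,1)=51.4000
  t=0,j=0: stock 106.0000 → up 154.7600 (V=51.4000), down 68.9000 (V=0.0000). Price 34.8131; hedge Δ=0.5986, bond B=-28.6437.
Check: Δ(0,0)·S0 + B(0,0) = 34.8131 = V0.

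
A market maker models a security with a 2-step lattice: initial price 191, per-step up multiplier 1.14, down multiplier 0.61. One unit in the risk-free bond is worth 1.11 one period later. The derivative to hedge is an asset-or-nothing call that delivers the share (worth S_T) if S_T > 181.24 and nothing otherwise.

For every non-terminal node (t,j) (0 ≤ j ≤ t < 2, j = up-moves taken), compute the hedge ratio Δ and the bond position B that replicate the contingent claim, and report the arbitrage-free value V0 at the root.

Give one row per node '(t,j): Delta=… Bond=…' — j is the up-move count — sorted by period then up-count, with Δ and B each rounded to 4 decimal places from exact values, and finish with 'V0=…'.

The replicating-portfolio and risk-neutral prices coincide; use p* = (1.11−0.61)/(1.14−0.61) = 0.9434 for the latter.
Terminal payoffs: V(2,0)=0.0000, V(2,1)=0.0000, V(2,2)=248.2236
  t=1,j=0: stock 116.5100 → up 132.8214 (V=0.0000), down 71.0711 (V=0.0000). Price 0.0000; hedge Δ=0.0000, bond B=0.0000.
  t=1,j=1: stock 217.7400 → up 248.2236 (V=248.2236), down 132.8214 (V=0.0000). Price 210.9669; hedge Δ=2.1509, bond B=-257.3796.
  t=0,j=0: stock 191.0000 → up 217.7400 (V=210.9669), down 116.5100 (V=0.0000). Price 179.3021; hedge Δ=2.0840, bond B=-218.7486.
Self-financing check: at every node Δ·S+B equals the discounted successor values.

(0,0): Delta=2.0840 Bond=-218.7486
(1,0): Delta=0.0000 Bond=0.0000
(1,1): Delta=2.1509 Bond=-257.3796
V0=179.3021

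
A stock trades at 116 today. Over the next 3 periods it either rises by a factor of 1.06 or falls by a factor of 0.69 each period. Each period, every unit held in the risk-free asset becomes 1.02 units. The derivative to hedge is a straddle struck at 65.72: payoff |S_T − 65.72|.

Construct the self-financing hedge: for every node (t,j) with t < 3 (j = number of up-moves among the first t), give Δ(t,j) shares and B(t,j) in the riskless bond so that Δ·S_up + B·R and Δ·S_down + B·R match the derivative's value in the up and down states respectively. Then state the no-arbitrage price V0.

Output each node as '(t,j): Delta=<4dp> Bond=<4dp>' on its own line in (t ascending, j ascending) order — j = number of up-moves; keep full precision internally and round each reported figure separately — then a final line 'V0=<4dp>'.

(0,0): Delta=0.9273 Bond=-53.0073
(1,0): Delta=0.4298 Bond=-14.2491
(1,1): Delta=0.9666 Bond=-58.8940
(2,0): Delta=-1.0000 Bond=64.4314
(2,1): Delta=0.5426 Bond=-24.1056
(2,2): Delta=1.0000 Bond=-64.4314
V0=54.5594

The replicating-portfolio and risk-neutral prices coincide; use p* = (1.02−0.69)/(1.06−0.69) = 0.8919 for the latter.
Terminal values V(3,·): V(3,0)=27.6130, V(3,1)=7.1787, V(3,2)=24.2129, V(3,3)=72.4379
  t=2,j=0: stock 55.2276 → up 58.5413 (V=7.1787), down 38.1070 (V=27.6130). Price 9.2038; hedge Δ=-1.0000, bond B=64.4314.
  t=2,j=1: stock 84.8424 → up 89.9329 (V=24.2129), down 58.5413 (V=7.1787). Price 21.9328; hedge Δ=0.5426, bond B=-24.1056.
  t=2,j=2: stock 130.3376 → up 138.1579 (V=72.4379), down 89.9329 (V=24.2129). Price 65.9062; hedge Δ=1.0000, bond B=-64.4314.
  t=1,j=0: stock 80.0400 → up 84.8424 (V=21.9328), down 55.2276 (V=9.2038). Price 20.1536; hedge Δ=0.4298, bond B=-14.2491.
  t=1,j=1: stock 122.9600 → up 130.3376 (V=65.9062), down 84.8424 (V=21.9328). Price 59.9533; hedge Δ=0.9666, bond B=-58.8940.
  t=0,j=0: stock 116.0000 → up 122.9600 (V=59.9533), down 80.0400 (V=20.1536). Price 54.5594; hedge Δ=0.9273, bond B=-53.0073.
Check: Δ(0,0)·S0 + B(0,0) = 54.5594 = V0.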